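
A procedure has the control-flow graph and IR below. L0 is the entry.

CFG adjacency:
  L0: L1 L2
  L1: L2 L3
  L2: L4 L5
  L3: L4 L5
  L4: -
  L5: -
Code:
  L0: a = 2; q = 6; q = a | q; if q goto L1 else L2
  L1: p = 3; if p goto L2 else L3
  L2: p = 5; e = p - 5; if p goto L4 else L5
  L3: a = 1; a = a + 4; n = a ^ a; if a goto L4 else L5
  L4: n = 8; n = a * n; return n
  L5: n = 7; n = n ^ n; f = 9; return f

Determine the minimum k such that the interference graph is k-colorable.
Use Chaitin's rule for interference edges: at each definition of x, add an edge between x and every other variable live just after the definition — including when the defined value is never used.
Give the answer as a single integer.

Answer: 3

Derivation:
Per-block:
  L0 def {a,q} use ∅
  L1 def {p} use ∅
  L2 def {e,p} use ∅
  L3 def {a,n} use ∅
  L4 def {n} use {a}
  L5 def {f,n} use ∅

Liveness:
  L0 li=∅ lo={a}
  L1 li={a} lo={a}
  L2 li={a} lo={a}
  L3 li=∅ lo={a}
  L4 li={a} lo=∅
  L5 li=∅ lo=∅

Interference:
  a↔{e,n,p,q}
  e↔{a,p}
  f↔∅
  n↔{a}
  p↔{a,e}
  q↔{a}

Registers:
  clique {a,e,p} ⇒ need ≥ 3
  assign a→c0 e→c1 f→c0 n→c1 p→c2 q→c1 — no edge inside a register ⇒ χ ≤ 3
  χ = 3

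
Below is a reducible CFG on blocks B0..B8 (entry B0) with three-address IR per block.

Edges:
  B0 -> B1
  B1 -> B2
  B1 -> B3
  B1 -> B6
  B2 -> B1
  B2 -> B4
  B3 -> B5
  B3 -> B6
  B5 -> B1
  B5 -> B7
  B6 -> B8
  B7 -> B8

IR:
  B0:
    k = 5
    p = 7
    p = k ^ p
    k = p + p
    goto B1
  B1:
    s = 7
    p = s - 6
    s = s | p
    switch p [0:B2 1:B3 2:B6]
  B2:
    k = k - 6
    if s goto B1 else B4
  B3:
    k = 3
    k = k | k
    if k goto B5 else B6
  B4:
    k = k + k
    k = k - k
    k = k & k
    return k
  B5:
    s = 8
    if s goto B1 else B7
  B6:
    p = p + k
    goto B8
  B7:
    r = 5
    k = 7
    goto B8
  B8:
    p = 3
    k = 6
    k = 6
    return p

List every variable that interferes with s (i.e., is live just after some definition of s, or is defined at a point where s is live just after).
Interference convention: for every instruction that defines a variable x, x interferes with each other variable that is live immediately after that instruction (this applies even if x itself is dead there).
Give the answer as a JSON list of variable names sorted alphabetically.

def/use:
  B0: {k,p} / ∅
  B1: {p,s} / ∅
  B2: {k} / {k,s}
  B3: {k} / ∅
  B4: {k} / {k}
  B5: {s} / ∅
  B6: {p} / {k,p}
  B7: {k,r} / ∅
  B8: {k,p} / ∅

Live sets:
  B0: in=∅ out={k}
  B1: in={k} out={k,p,s}
  B2: in={k,s} out={k}
  B3: in={p} out={k,p}
  B4: in={k} out=∅
  B5: in={k} out={k}
  B6: in={k,p} out=∅
  B7: in=∅ out=∅
  B8: in=∅ out=∅

Interference:
  k↔{p,s}
  p↔{k,s}
  r↔∅
  s↔{k,p}

N(s) = ["k", "p"]

Answer: ["k", "p"]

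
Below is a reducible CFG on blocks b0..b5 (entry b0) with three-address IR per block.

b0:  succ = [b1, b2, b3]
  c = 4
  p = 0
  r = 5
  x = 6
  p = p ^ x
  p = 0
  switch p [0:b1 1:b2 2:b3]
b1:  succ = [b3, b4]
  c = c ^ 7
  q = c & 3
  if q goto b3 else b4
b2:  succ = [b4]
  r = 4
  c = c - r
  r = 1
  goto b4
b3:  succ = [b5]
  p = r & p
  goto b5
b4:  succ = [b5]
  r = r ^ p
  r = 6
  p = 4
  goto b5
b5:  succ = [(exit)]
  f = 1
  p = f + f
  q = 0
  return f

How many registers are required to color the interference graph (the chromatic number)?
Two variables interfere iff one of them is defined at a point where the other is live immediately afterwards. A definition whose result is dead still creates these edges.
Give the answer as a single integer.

Answer: 4

Working:
Block summaries:
  b0: def={c,p,r,x} ue=∅
  b1: def={c,q} ue={c}
  b2: def={c,r} ue={c}
  b3: def={p} ue={p,r}
  b4: def={p,r} ue={p,r}
  b5: def={f,p,q} ue=∅

Live sets:
  live b0: ∅→{c,p,r}
  live b1: {c,p,r}→{p,r}
  live b2: {c,p}→{p,r}
  live b3: {p,r}→∅
  live b4: {p,r}→∅
  live b5: ∅→∅

Interference:
  c — {p,r,x}
  f — {p,q}
  p — {c,f,q,r,x}
  q — {f,p,r}
  r — {c,p,q,x}
  x — {c,p,r}

Colouring:
  lower bound: {c,p,r,x} mutually conflict ⇒ χ ≥ 4
  assign c→c2 f→c1 p→c0 q→c2 r→c1 x→c3 — no edge inside a register ⇒ χ ≤ 4
  χ = 4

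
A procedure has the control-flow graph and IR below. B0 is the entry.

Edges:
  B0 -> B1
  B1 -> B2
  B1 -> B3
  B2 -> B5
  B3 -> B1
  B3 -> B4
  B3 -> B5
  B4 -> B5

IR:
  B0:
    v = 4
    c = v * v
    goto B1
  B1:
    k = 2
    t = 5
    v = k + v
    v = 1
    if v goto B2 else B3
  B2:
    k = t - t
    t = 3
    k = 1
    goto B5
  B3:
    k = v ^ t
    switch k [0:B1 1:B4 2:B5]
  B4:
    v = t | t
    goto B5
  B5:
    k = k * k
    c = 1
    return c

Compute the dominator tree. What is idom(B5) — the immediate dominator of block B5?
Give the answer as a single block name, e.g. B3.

idom tree: B1←B0 B2←B1 B3←B1 B4←B3 B5←B1
Join-block Dom:
  B1: preds {B0,B3}: {B0} ∩ {B0,B1,B3} = {B0}; idom=B0
  B5: preds {B2,B3,B4}: {B0,B1,B2} ∩ {B0,B1,B3} ∩ {B0,B1,B3,B4} = {B0,B1}; idom=B1

idom(B5) = B1

Answer: B1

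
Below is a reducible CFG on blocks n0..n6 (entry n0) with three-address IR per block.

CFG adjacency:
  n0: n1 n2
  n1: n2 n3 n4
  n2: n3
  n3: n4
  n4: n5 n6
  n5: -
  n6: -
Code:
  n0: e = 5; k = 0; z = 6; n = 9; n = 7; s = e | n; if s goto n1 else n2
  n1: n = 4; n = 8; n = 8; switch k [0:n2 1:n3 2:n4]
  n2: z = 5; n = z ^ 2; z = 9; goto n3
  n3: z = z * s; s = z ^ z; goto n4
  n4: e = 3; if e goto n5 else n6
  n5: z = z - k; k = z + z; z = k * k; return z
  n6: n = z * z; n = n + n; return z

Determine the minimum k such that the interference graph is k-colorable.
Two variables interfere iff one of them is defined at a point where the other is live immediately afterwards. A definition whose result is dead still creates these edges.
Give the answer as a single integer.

Answer: 4

Derivation:
Per-block:
  n0 def {e,k,n,s,z} use ∅
  n1 def {n} use {k}
  n2 def {n,z} use ∅
  n3 def {s,z} use {s,z}
  n4 def {e} use ∅
  n5 def {k,z} use {k,z}
  n6 def {n} use {z}

Live sets:
  n0 li=∅ lo={k,s,z}
  n1 li={k,s,z} lo={k,s,z}
  n2 li={k,s} lo={k,s,z}
  n3 li={k,s,z} lo={k,z}
  n4 li={k,z} lo={k,z}
  n5 li={k,z} lo=∅
  n6 li={z} lo=∅

Conflict graph:
  e — {k,n,z}
  k — {e,n,s,z}
  n — {e,k,s,z}
  s — {k,n,z}
  z — {e,k,n,s}

Colouring:
  lower bound: {e,k,n,z} mutually conflict ⇒ χ ≥ 4
  assign e→c3 k→c0 n→c1 s→c3 z→c2 — no edge inside a register ⇒ χ ≤ 4
  χ = 4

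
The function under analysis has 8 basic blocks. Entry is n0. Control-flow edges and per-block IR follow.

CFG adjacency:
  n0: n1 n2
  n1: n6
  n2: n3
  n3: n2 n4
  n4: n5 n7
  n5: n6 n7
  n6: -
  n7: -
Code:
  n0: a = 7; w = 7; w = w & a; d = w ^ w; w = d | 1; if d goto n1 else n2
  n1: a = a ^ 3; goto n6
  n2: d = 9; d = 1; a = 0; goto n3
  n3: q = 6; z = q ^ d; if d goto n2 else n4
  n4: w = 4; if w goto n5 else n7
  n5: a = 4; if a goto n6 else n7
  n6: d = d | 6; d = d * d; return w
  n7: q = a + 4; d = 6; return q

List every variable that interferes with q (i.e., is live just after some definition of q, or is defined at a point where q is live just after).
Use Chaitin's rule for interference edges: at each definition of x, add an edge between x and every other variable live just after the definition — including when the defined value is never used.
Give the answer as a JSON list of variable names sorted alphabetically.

Answer: ["a", "d"]

Derivation:
Block summaries:
  n0: def={a,d,w} ue=∅
  n1: def={a} ue={a}
  n2: def={a,d} ue=∅
  n3: def={q,z} ue={d}
  n4: def={w} ue=∅
  n5: def={a} ue=∅
  n6: def={d} ue={d,w}
  n7: def={d,q} ue={a}

Liveness:
  n0 li=∅ lo={a,d,w}
  n1 li={a,d,w} lo={d,w}
  n2 li=∅ lo={a,d}
  n3 li={a,d} lo={a,d}
  n4 li={a,d} lo={a,d,w}
  n5 li={d,w} lo={a,d,w}
  n6 li={d,w} lo=∅
  n7 li={a} lo=∅

Conflict graph:
  a: {d,q,w,z}
  d: {a,q,w,z}
  q: {a,d}
  w: {a,d}
  z: {a,d}

N(q) = ["a", "d"]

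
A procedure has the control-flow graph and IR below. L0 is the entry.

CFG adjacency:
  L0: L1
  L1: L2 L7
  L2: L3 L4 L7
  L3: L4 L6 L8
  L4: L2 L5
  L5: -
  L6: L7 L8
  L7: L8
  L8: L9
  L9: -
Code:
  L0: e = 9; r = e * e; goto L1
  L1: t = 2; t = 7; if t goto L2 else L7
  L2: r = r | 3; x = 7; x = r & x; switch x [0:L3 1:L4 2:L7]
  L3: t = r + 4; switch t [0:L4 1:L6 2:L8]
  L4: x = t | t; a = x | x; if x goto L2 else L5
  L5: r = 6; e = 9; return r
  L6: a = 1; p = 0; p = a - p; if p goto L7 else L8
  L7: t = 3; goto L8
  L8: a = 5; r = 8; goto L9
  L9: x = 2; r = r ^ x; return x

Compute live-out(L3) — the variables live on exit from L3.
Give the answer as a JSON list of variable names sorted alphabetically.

Answer: ["r", "t"]

Analysis:
Block summaries:
  L0 def {e,r} use ∅
  L1 def {t} use ∅
  L2 def {r,x} use {r}
  L3 def {t} use {r}
  L4 def {a,x} use {t}
  L5 def {e,r} use ∅
  L6 def {a,p} use ∅
  L7 def {t} use ∅
  L8 def {a,r} use ∅
  L9 def {r,x} use {r}

Live sets:
  live L0: ∅→{r}
  live L1: {r}→{r,t}
  live L2: {r,t}→{r,t}
  live L3: {r}→{r,t}
  live L4: {r,t}→{r,t}
  live L5: ∅→∅
  live L6: ∅→∅
  live L7: ∅→∅
  live L8: ∅→{r}
  live L9: {r}→∅

live-out(L3) = ["r", "t"]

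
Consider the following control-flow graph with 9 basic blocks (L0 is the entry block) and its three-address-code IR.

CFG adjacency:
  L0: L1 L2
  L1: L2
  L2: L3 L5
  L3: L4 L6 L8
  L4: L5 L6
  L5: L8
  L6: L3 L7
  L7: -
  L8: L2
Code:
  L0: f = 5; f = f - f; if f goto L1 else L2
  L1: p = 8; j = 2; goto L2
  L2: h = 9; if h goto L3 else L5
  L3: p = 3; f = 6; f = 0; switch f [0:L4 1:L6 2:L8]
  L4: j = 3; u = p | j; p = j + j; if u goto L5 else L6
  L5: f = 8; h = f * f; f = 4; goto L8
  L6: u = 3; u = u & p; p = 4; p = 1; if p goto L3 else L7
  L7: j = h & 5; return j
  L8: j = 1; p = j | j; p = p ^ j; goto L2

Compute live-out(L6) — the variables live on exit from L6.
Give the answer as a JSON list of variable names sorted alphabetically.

Per-block:
  L0 def {f} use ∅
  L1 def {j,p} use ∅
  L2 def {h} use ∅
  L3 def {f,p} use ∅
  L4 def {j,p,u} use {p}
  L5 def {f,h} use ∅
  L6 def {p,u} use {p}
  L7 def {j} use {h}
  L8 def {j,p} use ∅

Liveness:
  L0 li=∅ lo=∅
  L1 li=∅ lo=∅
  L2 li=∅ lo={h}
  L3 li={h} lo={h,p}
  L4 li={h,p} lo={h,p}
  L5 li=∅ lo=∅
  L6 li={h,p} lo={h}
  L7 li={h} lo=∅
  L8 li=∅ lo=∅

live-out(L6) = ["h"]

Answer: ["h"]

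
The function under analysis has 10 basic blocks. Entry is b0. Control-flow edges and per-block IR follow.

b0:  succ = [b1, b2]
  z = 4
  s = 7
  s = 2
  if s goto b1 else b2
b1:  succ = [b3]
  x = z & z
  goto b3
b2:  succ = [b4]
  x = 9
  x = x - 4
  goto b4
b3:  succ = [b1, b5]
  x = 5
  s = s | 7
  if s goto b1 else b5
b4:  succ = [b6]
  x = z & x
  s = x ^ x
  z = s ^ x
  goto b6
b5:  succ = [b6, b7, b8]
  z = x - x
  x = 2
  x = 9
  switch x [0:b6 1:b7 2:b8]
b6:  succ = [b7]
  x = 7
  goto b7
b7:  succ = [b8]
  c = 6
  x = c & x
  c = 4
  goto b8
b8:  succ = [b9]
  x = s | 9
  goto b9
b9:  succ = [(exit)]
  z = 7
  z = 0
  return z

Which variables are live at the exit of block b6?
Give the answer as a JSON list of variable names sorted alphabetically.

Block summaries:
  b0: {s,z} / ∅
  b1: {x} / {z}
  b2: {x} / ∅
  b3: {s,x} / {s}
  b4: {s,x,z} / {x,z}
  b5: {x,z} / {x}
  b6: {x} / ∅
  b7: {c,x} / {x}
  b8: {x} / {s}
  b9: {z} / ∅

Backward fixpoint:
  live b0: ∅→{s,z}
  live b1: {s,z}→{s,z}
  live b2: {z}→{x,z}
  live b3: {s,z}→{s,x,z}
  live b4: {x,z}→{s}
  live b5: {s,x}→{s,x}
  live b6: {s}→{s,x}
  live b7: {s,x}→{s}
  live b8: {s}→∅
  live b9: ∅→∅

live-out(b6) = ["s", "x"]

Answer: ["s", "x"]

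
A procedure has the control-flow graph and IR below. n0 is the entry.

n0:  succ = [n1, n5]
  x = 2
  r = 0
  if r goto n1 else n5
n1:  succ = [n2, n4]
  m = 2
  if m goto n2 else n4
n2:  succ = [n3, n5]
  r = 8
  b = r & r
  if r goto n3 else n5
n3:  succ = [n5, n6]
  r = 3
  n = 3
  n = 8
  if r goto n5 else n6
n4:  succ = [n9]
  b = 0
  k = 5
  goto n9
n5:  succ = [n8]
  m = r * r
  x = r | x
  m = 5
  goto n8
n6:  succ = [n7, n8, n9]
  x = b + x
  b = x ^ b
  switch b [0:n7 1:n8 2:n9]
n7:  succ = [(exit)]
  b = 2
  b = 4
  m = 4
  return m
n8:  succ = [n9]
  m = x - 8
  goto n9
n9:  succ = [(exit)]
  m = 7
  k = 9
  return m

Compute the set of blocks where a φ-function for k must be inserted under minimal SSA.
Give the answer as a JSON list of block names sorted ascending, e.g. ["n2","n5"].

idom tree: n1←n0 n2←n1 n3←n2 n4←n1 n5←n0 n6←n3 n7←n6 n8←n0 n9←n0
Dom at joins:
  n5: preds {n0,n2,n3}: {n0} ∩ {n0,n1,n2} ∩ {n0,n1,n2,n3} = {n0}; idom=n0
  n8: preds {n5,n6}: {n0,n5} ∩ {n0,n1,n2,n3,n6} = {n0}; idom=n0
  n9: preds {n4,n6,n8}: {n0,n1,n4} ∩ {n0,n1,n2,n3,n6} ∩ {n0,n8} = {n0}; idom=n0

Frontier:
  join n5 pred n0: · stop@n0
  join n5 pred n2: n2→n1 stop@n0
  join n5 pred n3: n3→n2→n1 stop@n0
  join n8 pred n5: n5 stop@n0
  join n8 pred n6: n6→n3→n2→n1 stop@n0
  join n9 pred n4: n4→n1 stop@n0
  join n9 pred n6: n6→n3→n2→n1 stop@n0
  join n9 pred n8: n8 stop@n0
  n0 → ∅
  n1 → {n5,n8,n9}
  n2 → {n5,n8,n9}
  n3 → {n5,n8,n9}
  n4 → {n9}
  n5 → {n8}
  n6 → {n8,n9}
  n7 → ∅
  n8 → {n9}
  n9 → ∅

φ for k: defs {n4,n9}
  DF⁺ = {n9}

Answer: ["n9"]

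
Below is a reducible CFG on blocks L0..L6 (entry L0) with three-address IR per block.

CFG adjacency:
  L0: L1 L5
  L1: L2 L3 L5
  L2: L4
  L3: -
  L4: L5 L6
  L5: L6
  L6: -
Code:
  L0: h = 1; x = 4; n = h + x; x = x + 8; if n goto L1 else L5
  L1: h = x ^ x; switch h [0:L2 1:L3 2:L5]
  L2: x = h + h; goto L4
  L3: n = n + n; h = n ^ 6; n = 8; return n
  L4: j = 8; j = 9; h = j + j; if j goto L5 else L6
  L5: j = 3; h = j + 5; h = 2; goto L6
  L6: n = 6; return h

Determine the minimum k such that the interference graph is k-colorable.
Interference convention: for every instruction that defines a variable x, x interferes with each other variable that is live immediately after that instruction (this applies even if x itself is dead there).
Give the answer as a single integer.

def/use:
  L0 def {h,n,x} use ∅
  L1 def {h} use {x}
  L2 def {x} use {h}
  L3 def {h,n} use {n}
  L4 def {h,j} use ∅
  L5 def {h,j} use ∅
  L6 def {n} use {h}

Backward fixpoint:
  L0: in=∅ out={n,x}
  L1: in={n,x} out={h,n}
  L2: in={h} out=∅
  L3: in={n} out=∅
  L4: in=∅ out={h}
  L5: in=∅ out={h}
  L6: in={h} out=∅

Interference:
  h↔{j,n,x}
  j↔{h}
  n↔{h,x}
  x↔{h,n}

Registers:
  lower bound: {h,n,x} mutually conflict ⇒ χ ≥ 3
  3-colouring: c0={h}  c1={j,n}  c2={x}
  χ = 3

Answer: 3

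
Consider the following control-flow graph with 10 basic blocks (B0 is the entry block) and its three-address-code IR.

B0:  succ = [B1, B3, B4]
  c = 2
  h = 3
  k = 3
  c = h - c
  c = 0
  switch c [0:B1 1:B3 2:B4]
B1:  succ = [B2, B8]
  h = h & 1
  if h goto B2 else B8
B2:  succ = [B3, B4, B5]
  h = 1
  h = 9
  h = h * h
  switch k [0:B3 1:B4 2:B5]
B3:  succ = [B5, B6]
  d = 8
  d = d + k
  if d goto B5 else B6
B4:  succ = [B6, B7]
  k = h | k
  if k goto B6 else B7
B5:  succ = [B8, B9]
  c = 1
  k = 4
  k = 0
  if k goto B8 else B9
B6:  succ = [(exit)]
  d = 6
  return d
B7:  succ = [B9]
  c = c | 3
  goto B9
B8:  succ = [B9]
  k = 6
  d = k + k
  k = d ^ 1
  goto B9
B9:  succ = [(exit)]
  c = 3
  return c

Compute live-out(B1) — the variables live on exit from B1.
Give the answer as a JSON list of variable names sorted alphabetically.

def/use:
  B0 def {c,h,k} use ∅
  B1 def {h} use {h}
  B2 def {h} use {k}
  B3 def {d} use {k}
  B4 def {k} use {h,k}
  B5 def {c,k} use ∅
  B6 def {d} use ∅
  B7 def {c} use {c}
  B8 def {d,k} use ∅
  B9 def {c} use ∅

Live sets:
  live B0: ∅→{c,h,k}
  live B1: {c,h,k}→{c,k}
  live B2: {c,k}→{c,h,k}
  live B3: {k}→∅
  live B4: {c,h,k}→{c}
  live B5: ∅→∅
  live B6: ∅→∅
  live B7: {c}→∅
  live B8: ∅→∅
  live B9: ∅→∅

live-out(B1) = ["c", "k"]

Answer: ["c", "k"]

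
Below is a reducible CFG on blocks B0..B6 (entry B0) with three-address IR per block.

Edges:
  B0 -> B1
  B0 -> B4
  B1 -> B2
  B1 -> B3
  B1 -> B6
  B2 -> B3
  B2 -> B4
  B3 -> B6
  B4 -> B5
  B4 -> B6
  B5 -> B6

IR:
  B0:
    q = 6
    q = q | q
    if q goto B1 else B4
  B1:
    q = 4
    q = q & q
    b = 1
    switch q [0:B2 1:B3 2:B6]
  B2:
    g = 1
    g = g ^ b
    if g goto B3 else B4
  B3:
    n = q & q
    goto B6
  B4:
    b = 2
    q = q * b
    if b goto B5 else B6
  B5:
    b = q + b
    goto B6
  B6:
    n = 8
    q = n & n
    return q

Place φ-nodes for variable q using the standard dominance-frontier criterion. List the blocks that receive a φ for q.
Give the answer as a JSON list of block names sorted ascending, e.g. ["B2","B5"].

idom tree: B1←B0 B2←B1 B3←B1 B4←B0 B5←B4 B6←B0
Dom∩ at merges:
  B3: preds {B1,B2}: {B0,B1} ∩ {B0,B1,B2} = {B0,B1}; idom=B1
  B4: preds {B0,B2}: {B0} ∩ {B0,B1,B2} = {B0}; idom=B0
  B6: preds {B1,B3,B4,B5}: {B0,B1} ∩ {B0,B1,B3} ∩ {B0,B4} ∩ {B0,B4,B5} = {B0}; idom=B0

Frontier:
  B3←B1: walk · to B1
  B3←B2: walk B2 to B1
  B4←B0: walk · to B0
  B4←B2: walk B2→B1 to B0
  B6←B1: walk B1 to B0
  B6←B3: walk B3→B1 to B0
  B6←B4: walk B4 to B0
  B6←B5: walk B5→B4 to B0
  DF(B0)=∅
  DF(B1)={B4,B6}
  DF(B2)={B3,B4}
  DF(B3)={B6}
  DF(B4)={B6}
  DF(B5)={B6}
  DF(B6)=∅

φ for q: defs {B0,B1,B4,B6}
  DF⁺ = {B4,B6}

Answer: ["B4", "B6"]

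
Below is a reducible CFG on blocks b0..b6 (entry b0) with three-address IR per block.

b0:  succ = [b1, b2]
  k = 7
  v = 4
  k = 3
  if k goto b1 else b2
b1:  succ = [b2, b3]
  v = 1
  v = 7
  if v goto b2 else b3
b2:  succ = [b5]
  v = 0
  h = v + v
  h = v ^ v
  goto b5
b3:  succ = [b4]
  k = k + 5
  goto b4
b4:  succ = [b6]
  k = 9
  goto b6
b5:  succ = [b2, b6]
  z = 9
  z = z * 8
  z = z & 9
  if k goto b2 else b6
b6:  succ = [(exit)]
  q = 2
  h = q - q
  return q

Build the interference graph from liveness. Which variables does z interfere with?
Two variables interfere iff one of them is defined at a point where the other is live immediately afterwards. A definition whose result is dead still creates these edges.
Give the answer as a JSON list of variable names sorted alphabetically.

Per-block:
  b0: {k,v} / ∅
  b1: {v} / ∅
  b2: {h,v} / ∅
  b3: {k} / {k}
  b4: {k} / ∅
  b5: {z} / {k}
  b6: {h,q} / ∅

Backward fixpoint:
  live b0: ∅→{k}
  live b1: {k}→{k}
  live b2: {k}→{k}
  live b3: {k}→∅
  live b4: ∅→∅
  live b5: {k}→{k}
  live b6: ∅→∅

Interfere edges:
  h: {k,q,v}
  k: {h,v,z}
  q: {h}
  v: {h,k}
  z: {k}

N(z) = ["k"]

Answer: ["k"]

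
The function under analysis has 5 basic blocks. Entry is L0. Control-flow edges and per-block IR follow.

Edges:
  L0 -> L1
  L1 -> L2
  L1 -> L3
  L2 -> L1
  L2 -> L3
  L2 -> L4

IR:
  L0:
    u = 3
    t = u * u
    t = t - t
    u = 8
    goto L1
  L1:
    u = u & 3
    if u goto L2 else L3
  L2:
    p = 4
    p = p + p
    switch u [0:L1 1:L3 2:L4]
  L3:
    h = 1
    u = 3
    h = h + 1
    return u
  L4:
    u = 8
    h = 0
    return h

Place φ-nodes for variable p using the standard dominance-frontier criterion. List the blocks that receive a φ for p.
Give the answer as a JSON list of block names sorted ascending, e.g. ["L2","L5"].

Answer: ["L1", "L3"]

Analysis:
idom tree: L1←L0 L2←L1 L3←L1 L4←L2
Dom∩ at merges:
  L1: preds {L0,L2}: {L0} ∩ {L0,L1,L2} = {L0}; idom=L0
  L3: preds {L1,L2}: {L0,L1} ∩ {L0,L1,L2} = {L0,L1}; idom=L1

DF walk-up:
  join L1 pred L0: · stop@L0
  join L1 pred L2: L2→L1 stop@L0
  join L3 pred L1: · stop@L1
  join L3 pred L2: L2 stop@L1
  DF(L0)=∅
  DF(L1)={L1}
  DF(L2)={L1,L3}
  DF(L3)=∅
  DF(L4)=∅

φ for p: defs {L2}
  DF⁺ = {L1,L3}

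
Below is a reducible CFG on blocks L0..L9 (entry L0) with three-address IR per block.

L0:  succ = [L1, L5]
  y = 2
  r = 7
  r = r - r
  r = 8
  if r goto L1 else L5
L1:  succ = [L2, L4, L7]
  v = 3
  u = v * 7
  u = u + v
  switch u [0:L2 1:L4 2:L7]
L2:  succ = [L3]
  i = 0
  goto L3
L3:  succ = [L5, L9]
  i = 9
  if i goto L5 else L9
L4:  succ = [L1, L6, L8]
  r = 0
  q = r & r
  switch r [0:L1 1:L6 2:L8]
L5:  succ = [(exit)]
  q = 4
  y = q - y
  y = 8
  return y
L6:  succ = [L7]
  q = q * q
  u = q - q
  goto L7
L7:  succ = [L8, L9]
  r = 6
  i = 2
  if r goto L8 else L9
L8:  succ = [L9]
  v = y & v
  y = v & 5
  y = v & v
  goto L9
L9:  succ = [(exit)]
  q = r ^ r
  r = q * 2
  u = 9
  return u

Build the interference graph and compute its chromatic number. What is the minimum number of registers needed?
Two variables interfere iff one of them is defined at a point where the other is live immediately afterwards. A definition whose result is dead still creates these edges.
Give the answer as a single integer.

Answer: 4

Analysis:
def/use:
  L0: {r,y} / ∅
  L1: {u,v} / ∅
  L2: {i} / ∅
  L3: {i} / ∅
  L4: {q,r} / ∅
  L5: {q,y} / {y}
  L6: {q,u} / {q}
  L7: {i,r} / ∅
  L8: {v,y} / {v,y}
  L9: {q,r,u} / {r}

Backward fixpoint:
  L0: in=∅ out={r,y}
  L1: in={r,y} out={r,v,y}
  L2: in={r,y} out={r,y}
  L3: in={r,y} out={r,y}
  L4: in={v,y} out={q,r,v,y}
  L5: in={y} out=∅
  L6: in={q,v,y} out={v,y}
  L7: in={v,y} out={r,v,y}
  L8: in={r,v,y} out={r}
  L9: in={r} out=∅

Interference:
  i — {r,v,y}
  q — {r,v,y}
  r — {i,q,u,v,y}
  u — {r,v,y}
  v — {i,q,r,u,y}
  y — {i,q,r,u,v}

Colouring:
  lower bound: {i,r,v,y} mutually conflict ⇒ χ ≥ 4
  4-colouring: c0={r}  c1={v}  c2={y}  c3={i,q,u}
  χ = 4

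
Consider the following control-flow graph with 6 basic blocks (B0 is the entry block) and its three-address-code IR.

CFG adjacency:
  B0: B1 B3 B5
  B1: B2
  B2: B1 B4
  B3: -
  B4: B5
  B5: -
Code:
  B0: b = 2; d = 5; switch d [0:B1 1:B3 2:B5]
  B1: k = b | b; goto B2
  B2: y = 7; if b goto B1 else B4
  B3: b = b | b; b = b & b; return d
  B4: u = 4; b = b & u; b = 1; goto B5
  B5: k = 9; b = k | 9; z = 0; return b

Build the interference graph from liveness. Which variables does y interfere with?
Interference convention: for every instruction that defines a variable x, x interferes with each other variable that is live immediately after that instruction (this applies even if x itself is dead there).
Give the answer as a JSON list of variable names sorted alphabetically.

Answer: ["b"]

Analysis:
def/use:
  B0: def={b,d} ue=∅
  B1: def={k} ue={b}
  B2: def={y} ue={b}
  B3: def={b} ue={b,d}
  B4: def={b,u} ue={b}
  B5: def={b,k,z} ue=∅

Backward fixpoint:
  B0: in=∅ out={b,d}
  B1: in={b} out={b}
  B2: in={b} out={b}
  B3: in={b,d} out=∅
  B4: in={b} out=∅
  B5: in=∅ out=∅

Conflict graph:
  b — {d,k,u,y,z}
  d — {b}
  k — {b}
  u — {b}
  y — {b}
  z — {b}

N(y) = ["b"]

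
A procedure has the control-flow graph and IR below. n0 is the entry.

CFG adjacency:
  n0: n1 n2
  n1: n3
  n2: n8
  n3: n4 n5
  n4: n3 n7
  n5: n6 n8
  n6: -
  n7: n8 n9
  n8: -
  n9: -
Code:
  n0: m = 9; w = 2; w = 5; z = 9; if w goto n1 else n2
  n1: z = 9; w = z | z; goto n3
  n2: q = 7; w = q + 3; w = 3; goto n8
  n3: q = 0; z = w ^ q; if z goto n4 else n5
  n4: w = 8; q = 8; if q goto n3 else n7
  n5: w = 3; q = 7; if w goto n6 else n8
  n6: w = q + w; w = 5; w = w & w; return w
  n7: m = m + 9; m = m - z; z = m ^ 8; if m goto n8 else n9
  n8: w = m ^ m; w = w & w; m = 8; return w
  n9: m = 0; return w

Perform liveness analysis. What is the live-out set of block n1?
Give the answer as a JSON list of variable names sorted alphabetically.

Block summaries:
  n0: def={m,w,z} ue=∅
  n1: def={w,z} ue=∅
  n2: def={q,w} ue=∅
  n3: def={q,z} ue={w}
  n4: def={q,w} ue=∅
  n5: def={q,w} ue=∅
  n6: def={w} ue={q,w}
  n7: def={m,z} ue={m,z}
  n8: def={m,w} ue={m}
  n9: def={m} ue={w}

Liveness:
  live n0: ∅→{m}
  live n1: {m}→{m,w}
  live n2: {m}→{m}
  live n3: {m,w}→{m,z}
  live n4: {m,z}→{m,w,z}
  live n5: {m}→{m,q,w}
  live n6: {q,w}→∅
  live n7: {m,w,z}→{m,w}
  live n8: {m}→∅
  live n9: {w}→∅

live-out(n1) = ["m", "w"]

Answer: ["m", "w"]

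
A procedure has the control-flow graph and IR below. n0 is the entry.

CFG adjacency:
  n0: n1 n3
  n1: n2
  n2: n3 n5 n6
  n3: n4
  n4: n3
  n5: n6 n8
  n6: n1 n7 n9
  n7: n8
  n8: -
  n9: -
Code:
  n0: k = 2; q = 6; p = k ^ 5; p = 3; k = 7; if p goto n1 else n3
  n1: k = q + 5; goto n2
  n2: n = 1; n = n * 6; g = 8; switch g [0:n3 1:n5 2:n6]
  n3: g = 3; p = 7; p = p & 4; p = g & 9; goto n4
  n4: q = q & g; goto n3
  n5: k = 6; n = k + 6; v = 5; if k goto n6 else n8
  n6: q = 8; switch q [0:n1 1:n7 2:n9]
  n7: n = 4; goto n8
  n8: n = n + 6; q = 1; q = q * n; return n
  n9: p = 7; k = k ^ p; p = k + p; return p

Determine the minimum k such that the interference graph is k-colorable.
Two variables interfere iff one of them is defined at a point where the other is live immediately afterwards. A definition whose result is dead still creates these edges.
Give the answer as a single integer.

Answer: 4

Analysis:
Block summaries:
  n0: {k,p,q} / ∅
  n1: {k} / {q}
  n2: {g,n} / ∅
  n3: {g,p} / ∅
  n4: {q} / {g,q}
  n5: {k,n,v} / ∅
  n6: {q} / ∅
  n7: {n} / ∅
  n8: {n,q} / {n}
  n9: {k,p} / {k}

Live sets:
  live n0: ∅→{q}
  live n1: {q}→{k,q}
  live n2: {k,q}→{k,q}
  live n3: {q}→{g,q}
  live n4: {g,q}→{q}
  live n5: ∅→{k,n}
  live n6: {k}→{k,q}
  live n7: ∅→{n}
  live n8: {n}→∅
  live n9: {k}→∅

Interfere edges:
  g↔{k,p,q}
  k↔{g,n,p,q,v}
  n↔{k,q,v}
  p↔{g,k,q}
  q↔{g,k,n,p}
  v↔{k,n}

Colouring:
  clique {g,k,p,q} ⇒ need ≥ 4
  assign g→c2 k→c0 n→c2 p→c3 q→c1 v→c1 — no edge inside a register ⇒ χ ≤ 4
  χ = 4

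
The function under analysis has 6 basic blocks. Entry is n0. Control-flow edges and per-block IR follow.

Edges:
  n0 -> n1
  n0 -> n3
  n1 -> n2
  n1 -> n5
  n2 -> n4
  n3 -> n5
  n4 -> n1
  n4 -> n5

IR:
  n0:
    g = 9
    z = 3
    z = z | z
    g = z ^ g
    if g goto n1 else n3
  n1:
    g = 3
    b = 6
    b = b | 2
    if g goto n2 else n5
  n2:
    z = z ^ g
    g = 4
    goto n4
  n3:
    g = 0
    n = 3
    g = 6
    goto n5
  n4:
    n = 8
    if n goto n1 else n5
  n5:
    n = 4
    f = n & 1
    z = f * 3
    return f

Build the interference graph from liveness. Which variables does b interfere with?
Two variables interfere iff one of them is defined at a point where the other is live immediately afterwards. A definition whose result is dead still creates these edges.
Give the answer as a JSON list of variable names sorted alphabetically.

Block summaries:
  n0: {g,z} / ∅
  n1: {b,g} / ∅
  n2: {g,z} / {g,z}
  n3: {g,n} / ∅
  n4: {n} / ∅
  n5: {f,n,z} / ∅

Backward fixpoint:
  live n0: ∅→{z}
  live n1: {z}→{g,z}
  live n2: {g,z}→{z}
  live n3: ∅→∅
  live n4: {z}→{z}
  live n5: ∅→∅

Interfere edges:
  b — {g,z}
  f — {z}
  g — {b,z}
  n — {z}
  z — {b,f,g,n}

N(b) = ["g", "z"]

Answer: ["g", "z"]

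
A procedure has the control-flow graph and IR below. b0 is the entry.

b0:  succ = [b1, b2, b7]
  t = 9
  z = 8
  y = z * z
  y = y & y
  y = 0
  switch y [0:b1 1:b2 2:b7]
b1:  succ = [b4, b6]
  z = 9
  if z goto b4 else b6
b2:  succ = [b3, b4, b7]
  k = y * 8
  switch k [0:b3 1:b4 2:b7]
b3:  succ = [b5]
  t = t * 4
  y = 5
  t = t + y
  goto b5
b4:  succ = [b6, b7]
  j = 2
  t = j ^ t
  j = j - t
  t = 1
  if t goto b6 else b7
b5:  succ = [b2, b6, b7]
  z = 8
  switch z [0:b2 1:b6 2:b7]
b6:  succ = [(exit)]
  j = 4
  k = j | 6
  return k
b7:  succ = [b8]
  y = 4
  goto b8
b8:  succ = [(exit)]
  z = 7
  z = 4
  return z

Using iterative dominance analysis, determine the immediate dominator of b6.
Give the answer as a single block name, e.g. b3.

idom tree: b1←b0 b2←b0 b3←b2 b4←b0 b5←b3 b6←b0 b7←b0 b8←b7
Join-block Dom:
  b2: preds {b0,b5}: {b0} ∩ {b0,b2,b3,b5} = {b0}; idom=b0
  b4: preds {b1,b2}: {b0,b1} ∩ {b0,b2} = {b0}; idom=b0
  b6: preds {b1,b4,b5}: {b0,b1} ∩ {b0,b4} ∩ {b0,b2,b3,b5} = {b0}; idom=b0
  b7: preds {b0,b2,b4,b5}: {b0} ∩ {b0,b2} ∩ {b0,b4} ∩ {b0,b2,b3,b5} = {b0}; idom=b0

idom(b6) = b0

Answer: b0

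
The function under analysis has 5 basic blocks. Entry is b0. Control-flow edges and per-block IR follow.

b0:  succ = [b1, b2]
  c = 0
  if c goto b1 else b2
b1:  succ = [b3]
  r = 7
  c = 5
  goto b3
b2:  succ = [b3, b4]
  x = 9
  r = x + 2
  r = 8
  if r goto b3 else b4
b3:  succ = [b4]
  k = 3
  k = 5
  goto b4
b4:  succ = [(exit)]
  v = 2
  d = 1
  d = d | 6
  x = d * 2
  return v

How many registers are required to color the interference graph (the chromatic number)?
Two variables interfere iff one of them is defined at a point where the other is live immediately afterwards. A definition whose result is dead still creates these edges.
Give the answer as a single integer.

def/use:
  b0: {c} / ∅
  b1: {c,r} / ∅
  b2: {r,x} / ∅
  b3: {k} / ∅
  b4: {d,v,x} / ∅

Backward fixpoint:
  b0 li=∅ lo=∅
  b1 li=∅ lo=∅
  b2 li=∅ lo=∅
  b3 li=∅ lo=∅
  b4 li=∅ lo=∅

Conflict graph:
  c↔∅
  d↔{v}
  k↔∅
  r↔∅
  v↔{d,x}
  x↔{v}

Chromatic number:
  clique {d,v} ⇒ need ≥ 2
  assign c→c0 d→c1 k→c0 r→c0 v→c0 x→c1 — no edge inside a register ⇒ χ ≤ 2
  χ = 2

Answer: 2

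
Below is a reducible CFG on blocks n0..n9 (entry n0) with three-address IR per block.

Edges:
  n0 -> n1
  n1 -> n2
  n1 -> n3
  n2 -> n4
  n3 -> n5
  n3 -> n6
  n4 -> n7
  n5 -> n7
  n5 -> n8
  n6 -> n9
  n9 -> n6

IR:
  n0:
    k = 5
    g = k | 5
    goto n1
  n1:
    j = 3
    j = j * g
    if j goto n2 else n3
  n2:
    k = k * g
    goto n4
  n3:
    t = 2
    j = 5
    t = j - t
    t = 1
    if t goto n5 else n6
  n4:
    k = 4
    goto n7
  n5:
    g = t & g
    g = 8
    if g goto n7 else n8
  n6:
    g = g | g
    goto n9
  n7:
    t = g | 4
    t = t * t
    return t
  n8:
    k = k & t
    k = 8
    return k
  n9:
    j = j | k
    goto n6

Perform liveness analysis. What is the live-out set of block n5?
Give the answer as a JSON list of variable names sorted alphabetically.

Answer: ["g", "k", "t"]

Derivation:
Per-block:
  n0: def={g,k} ue=∅
  n1: def={j} ue={g}
  n2: def={k} ue={g,k}
  n3: def={j,t} ue=∅
  n4: def={k} ue=∅
  n5: def={g} ue={g,t}
  n6: def={g} ue={g}
  n7: def={t} ue={g}
  n8: def={k} ue={k,t}
  n9: def={j} ue={j,k}

Backward fixpoint:
  n0: in=∅ out={g,k}
  n1: in={g,k} out={g,k}
  n2: in={g,k} out={g}
  n3: in={g,k} out={g,j,k,t}
  n4: in={g} out={g}
  n5: in={g,k,t} out={g,k,t}
  n6: in={g,j,k} out={g,j,k}
  n7: in={g} out=∅
  n8: in={k,t} out=∅
  n9: in={g,j,k} out={g,j,k}

live-out(n5) = ["g", "k", "t"]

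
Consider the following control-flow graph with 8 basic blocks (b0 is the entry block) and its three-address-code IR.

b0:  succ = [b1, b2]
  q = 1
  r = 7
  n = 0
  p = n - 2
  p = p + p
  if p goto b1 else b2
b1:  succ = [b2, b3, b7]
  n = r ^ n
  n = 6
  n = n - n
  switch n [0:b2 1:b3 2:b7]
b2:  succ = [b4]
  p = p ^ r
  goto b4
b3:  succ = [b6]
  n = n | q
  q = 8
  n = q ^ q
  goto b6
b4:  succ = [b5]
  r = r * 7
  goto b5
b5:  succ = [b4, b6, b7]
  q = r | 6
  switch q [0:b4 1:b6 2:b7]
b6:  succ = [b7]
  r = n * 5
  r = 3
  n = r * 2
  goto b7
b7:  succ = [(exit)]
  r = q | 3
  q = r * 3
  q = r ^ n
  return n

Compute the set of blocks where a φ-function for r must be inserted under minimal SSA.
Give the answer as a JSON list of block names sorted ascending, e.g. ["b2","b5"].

Answer: ["b4", "b6", "b7"]

Analysis:
idom tree: b1←b0 b2←b0 b3←b1 b4←b2 b5←b4 b6←b0 b7←b0
Dom at joins:
  b2: preds {b0,b1}: {b0} ∩ {b0,b1} = {b0}; idom=b0
  b4: preds {b2,b5}: {b0,b2} ∩ {b0,b2,b4,b5} = {b0,b2}; idom=b2
  b6: preds {b3,b5}: {b0,b1,b3} ∩ {b0,b2,b4,b5} = {b0}; idom=b0
  b7: preds {b1,b5,b6}: {b0,b1} ∩ {b0,b2,b4,b5} ∩ {b0,b6} = {b0}; idom=b0

DF derivation:
  b2←b0: walk · to b0
  b2←b1: walk b1 to b0
  b4←b2: walk · to b2
  b4←b5: walk b5→b4 to b2
  b6←b3: walk b3→b1 to b0
  b6←b5: walk b5→b4→b2 to b0
  b7←b1: walk b1 to b0
  b7←b5: walk b5→b4→b2 to b0
  b7←b6: walk b6 to b0
  DF(b0)=∅
  DF(b1)={b2,b6,b7}
  DF(b2)={b6,b7}
  DF(b3)={b6}
  DF(b4)={b4,b6,b7}
  DF(b5)={b4,b6,b7}
  DF(b6)={b7}
  DF(b7)=∅

φ for r: defs {b0,b4,b6,b7}
  DF⁺ = {b4,b6,b7}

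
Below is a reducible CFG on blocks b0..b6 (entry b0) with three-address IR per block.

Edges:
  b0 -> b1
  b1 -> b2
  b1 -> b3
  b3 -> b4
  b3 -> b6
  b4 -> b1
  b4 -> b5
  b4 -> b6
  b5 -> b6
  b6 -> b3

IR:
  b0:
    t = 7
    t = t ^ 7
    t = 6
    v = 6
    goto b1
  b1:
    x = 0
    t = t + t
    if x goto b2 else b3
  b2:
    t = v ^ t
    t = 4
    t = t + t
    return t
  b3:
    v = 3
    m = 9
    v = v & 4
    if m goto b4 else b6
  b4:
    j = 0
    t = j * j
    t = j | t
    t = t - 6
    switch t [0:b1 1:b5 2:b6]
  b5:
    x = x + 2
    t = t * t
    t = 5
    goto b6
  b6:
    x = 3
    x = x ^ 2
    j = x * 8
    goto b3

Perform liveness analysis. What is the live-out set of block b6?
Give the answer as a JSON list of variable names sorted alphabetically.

Answer: ["x"]

Analysis:
Per-block:
  b0: {t,v} / ∅
  b1: {t,x} / {t}
  b2: {t} / {t,v}
  b3: {m,v} / ∅
  b4: {j,t} / ∅
  b5: {t,x} / {t,x}
  b6: {j,x} / ∅

Live sets:
  b0 li=∅ lo={t,v}
  b1 li={t,v} lo={t,v,x}
  b2 li={t,v} lo=∅
  b3 li={x} lo={v,x}
  b4 li={v,x} lo={t,v,x}
  b5 li={t,x} lo=∅
  b6 li=∅ lo={x}

live-out(b6) = ["x"]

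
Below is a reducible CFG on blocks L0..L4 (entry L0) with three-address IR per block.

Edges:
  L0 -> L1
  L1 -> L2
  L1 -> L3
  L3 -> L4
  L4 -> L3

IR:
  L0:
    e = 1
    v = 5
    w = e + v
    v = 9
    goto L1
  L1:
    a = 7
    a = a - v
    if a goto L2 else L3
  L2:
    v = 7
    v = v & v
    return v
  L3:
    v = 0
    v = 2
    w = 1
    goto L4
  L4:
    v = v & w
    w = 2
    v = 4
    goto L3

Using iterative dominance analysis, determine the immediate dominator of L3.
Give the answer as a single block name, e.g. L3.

idom tree: L1←L0 L2←L1 L3←L1 L4←L3
Dom at joins:
  L3: preds {L1,L4}: {L0,L1} ∩ {L0,L1,L3,L4} = {L0,L1}; idom=L1

idom(L3) = L1

Answer: L1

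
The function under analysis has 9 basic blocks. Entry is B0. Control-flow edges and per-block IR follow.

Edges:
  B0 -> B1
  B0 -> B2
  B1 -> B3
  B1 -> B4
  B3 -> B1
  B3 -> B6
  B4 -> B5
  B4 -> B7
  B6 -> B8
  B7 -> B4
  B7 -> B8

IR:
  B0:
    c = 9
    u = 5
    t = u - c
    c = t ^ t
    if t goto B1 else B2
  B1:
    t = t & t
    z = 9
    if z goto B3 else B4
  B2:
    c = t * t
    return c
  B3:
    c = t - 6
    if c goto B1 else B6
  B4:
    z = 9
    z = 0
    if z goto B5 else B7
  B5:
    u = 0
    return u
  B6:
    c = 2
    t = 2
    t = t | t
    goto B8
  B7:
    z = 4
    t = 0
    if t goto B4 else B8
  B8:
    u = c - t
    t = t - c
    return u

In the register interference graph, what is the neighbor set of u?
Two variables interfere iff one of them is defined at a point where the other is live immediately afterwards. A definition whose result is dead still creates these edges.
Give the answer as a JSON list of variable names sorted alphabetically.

Answer: ["c", "t"]

Analysis:
def/use:
  B0 def {c,t,u} use ∅
  B1 def {t,z} use {t}
  B2 def {c} use {t}
  B3 def {c} use {t}
  B4 def {z} use ∅
  B5 def {u} use ∅
  B6 def {c,t} use ∅
  B7 def {t,z} use ∅
  B8 def {t,u} use {c,t}

Live sets:
  B0 li=∅ lo={c,t}
  B1 li={c,t} lo={c,t}
  B2 li={t} lo=∅
  B3 li={t} lo={c,t}
  B4 li={c} lo={c}
  B5 li=∅ lo=∅
  B6 li=∅ lo={c,t}
  B7 li={c} lo={c,t}
  B8 li={c,t} lo=∅

Interfere edges:
  c: {t,u,z}
  t: {c,u,z}
  u: {c,t}
  z: {c,t}

N(u) = ["c", "t"]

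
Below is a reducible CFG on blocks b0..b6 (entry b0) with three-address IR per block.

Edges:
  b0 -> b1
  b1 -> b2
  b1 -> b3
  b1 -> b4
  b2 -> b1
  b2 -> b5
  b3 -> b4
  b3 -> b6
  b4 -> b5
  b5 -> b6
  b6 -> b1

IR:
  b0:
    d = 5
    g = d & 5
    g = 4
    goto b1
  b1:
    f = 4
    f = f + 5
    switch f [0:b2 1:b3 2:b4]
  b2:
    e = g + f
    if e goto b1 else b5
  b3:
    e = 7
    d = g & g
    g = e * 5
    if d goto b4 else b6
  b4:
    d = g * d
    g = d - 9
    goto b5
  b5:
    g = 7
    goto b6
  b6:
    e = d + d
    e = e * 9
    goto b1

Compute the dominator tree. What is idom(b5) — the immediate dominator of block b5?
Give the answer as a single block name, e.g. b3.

idom tree: b1←b0 b2←b1 b3←b1 b4←b1 b5←b1 b6←b1
Join-block Dom:
  b1: preds {b0,b2,b6}: {b0} ∩ {b0,b1,b2} ∩ {b0,b1,b6} = {b0}; idom=b0
  b4: preds {b1,b3}: {b0,b1} ∩ {b0,b1,b3} = {b0,b1}; idom=b1
  b5: preds {b2,b4}: {b0,b1,b2} ∩ {b0,b1,b4} = {b0,b1}; idom=b1
  b6: preds {b3,b5}: {b0,b1,b3} ∩ {b0,b1,b5} = {b0,b1}; idom=b1

idom(b5) = b1

Answer: b1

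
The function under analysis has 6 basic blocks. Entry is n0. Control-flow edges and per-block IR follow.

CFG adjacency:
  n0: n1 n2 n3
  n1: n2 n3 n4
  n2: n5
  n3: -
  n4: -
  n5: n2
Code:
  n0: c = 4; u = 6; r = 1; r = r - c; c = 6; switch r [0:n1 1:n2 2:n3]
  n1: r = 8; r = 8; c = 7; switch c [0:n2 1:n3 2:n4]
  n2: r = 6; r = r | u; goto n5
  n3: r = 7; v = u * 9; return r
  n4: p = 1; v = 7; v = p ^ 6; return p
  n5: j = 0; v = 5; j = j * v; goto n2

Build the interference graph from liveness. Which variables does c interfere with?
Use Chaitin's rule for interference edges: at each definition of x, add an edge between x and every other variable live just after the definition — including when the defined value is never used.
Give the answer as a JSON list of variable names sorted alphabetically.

Answer: ["r", "u"]

Derivation:
Block summaries:
  n0: def={c,r,u} ue=∅
  n1: def={c,r} ue=∅
  n2: def={r} ue={u}
  n3: def={r,v} ue={u}
  n4: def={p,v} ue=∅
  n5: def={j,v} ue=∅

Liveness:
  n0 li=∅ lo={u}
  n1 li={u} lo={u}
  n2 li={u} lo={u}
  n3 li={u} lo=∅
  n4 li=∅ lo=∅
  n5 li={u} lo={u}

Interference:
  c↔{r,u}
  j↔{u,v}
  p↔{v}
  r↔{c,u,v}
  u↔{c,j,r,v}
  v↔{j,p,r,u}

N(c) = ["r", "u"]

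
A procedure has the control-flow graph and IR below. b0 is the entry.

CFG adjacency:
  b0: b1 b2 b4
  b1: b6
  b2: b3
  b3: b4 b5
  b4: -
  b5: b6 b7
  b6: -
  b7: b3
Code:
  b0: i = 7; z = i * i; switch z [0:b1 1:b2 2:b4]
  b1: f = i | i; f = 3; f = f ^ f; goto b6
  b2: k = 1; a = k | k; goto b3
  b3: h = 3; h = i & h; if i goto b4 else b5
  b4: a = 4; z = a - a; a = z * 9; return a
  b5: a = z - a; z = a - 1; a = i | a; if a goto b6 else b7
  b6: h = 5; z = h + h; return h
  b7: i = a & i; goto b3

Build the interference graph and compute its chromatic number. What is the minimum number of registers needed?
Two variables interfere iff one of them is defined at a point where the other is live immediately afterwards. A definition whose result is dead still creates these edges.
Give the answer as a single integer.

Block summaries:
  b0: def={i,z} ue=∅
  b1: def={f} ue={i}
  b2: def={a,k} ue=∅
  b3: def={h} ue={i}
  b4: def={a,z} ue=∅
  b5: def={a,z} ue={a,i,z}
  b6: def={h,z} ue=∅
  b7: def={i} ue={a,i}

Backward fixpoint:
  live b0: ∅→{i,z}
  live b1: {i}→∅
  live b2: {i,z}→{a,i,z}
  live b3: {a,i,z}→{a,i,z}
  live b4: ∅→∅
  live b5: {a,i,z}→{a,i,z}
  live b6: ∅→∅
  live b7: {a,i,z}→{a,i,z}

Interfere edges:
  a: {h,i,z}
  f: ∅
  h: {a,i,z}
  i: {a,h,k,z}
  k: {i,z}
  z: {a,h,i,k}

Colouring:
  lower bound: {a,h,i,z} mutually conflict ⇒ χ ≥ 4
  assign a→R2 f→R0 h→R3 i→R0 k→R2 z→R1 — no edge inside a register ⇒ χ ≤ 4
  χ = 4

Answer: 4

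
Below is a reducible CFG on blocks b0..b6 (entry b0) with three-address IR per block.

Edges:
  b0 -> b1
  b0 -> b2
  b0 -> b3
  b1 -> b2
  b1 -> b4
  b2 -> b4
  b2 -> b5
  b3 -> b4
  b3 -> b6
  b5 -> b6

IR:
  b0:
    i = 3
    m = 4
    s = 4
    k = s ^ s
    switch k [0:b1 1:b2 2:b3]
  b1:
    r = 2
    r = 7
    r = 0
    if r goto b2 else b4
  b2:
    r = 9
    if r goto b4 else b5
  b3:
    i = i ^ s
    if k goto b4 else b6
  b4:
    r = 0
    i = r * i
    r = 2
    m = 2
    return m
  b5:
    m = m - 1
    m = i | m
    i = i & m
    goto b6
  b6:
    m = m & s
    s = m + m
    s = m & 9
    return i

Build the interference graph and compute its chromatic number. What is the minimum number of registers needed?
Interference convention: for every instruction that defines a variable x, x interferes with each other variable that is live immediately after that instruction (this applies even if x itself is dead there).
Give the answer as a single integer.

Per-block:
  b0 def {i,k,m,s} use ∅
  b1 def {r} use ∅
  b2 def {r} use ∅
  b3 def {i} use {i,k,s}
  b4 def {i,m,r} use {i}
  b5 def {i,m} use {i,m}
  b6 def {m,s} use {i,m,s}

Live sets:
  live b0: ∅→{i,k,m,s}
  live b1: {i,m,s}→{i,m,s}
  live b2: {i,m,s}→{i,m,s}
  live b3: {i,k,m,s}→{i,m,s}
  live b4: {i}→∅
  live b5: {i,m,s}→{i,m,s}
  live b6: {i,m,s}→∅

Conflict graph:
  i: {k,m,r,s}
  k: {i,m,s}
  m: {i,k,r,s}
  r: {i,m,s}
  s: {i,k,m,r}

Registers:
  clique {i,k,m,s} ⇒ need ≥ 4
  4-colouring: R0={i}  R1={m}  R2={s}  R3={k,r}
  χ = 4

Answer: 4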